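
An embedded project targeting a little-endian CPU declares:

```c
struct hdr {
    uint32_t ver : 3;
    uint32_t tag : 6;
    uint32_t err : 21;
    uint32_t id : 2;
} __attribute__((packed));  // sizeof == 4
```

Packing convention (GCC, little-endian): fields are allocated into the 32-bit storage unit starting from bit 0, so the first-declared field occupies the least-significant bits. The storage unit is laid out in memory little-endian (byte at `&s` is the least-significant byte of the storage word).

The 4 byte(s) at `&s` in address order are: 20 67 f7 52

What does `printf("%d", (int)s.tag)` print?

[0]=0x20 [1]=0x67 [2]=0xf7 [3]=0x52 (little-endian) → word 0x52f76720
ver:3 @ bit 0 → (0x52f76720>>0)&0x7 = 0x0
tag:6 @ bit 3 → (0x52f76720>>3)&0x3f = 0x24  ←
err:21 @ bit 9 → (0x52f76720>>9)&0x1fffff = 0x97bb3
id:2 @ bit 30 → (0x52f76720>>30)&0x3 = 0x1

36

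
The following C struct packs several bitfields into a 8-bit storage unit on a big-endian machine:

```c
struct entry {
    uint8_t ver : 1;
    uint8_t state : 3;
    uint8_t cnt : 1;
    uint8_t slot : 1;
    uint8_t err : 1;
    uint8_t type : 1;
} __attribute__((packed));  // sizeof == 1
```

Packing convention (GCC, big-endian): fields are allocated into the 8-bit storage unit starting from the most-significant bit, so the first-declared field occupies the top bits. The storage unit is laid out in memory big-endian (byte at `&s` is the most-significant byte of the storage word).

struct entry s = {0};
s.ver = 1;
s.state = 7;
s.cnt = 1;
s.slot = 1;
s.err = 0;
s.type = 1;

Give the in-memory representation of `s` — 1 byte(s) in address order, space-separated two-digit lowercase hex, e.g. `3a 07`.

ver (1b) val=1 bits=0x1 at bit 7: 0x80
state (3b) val=7 bits=0x7 at bit 4: 0xf0
cnt (1b) val=1 bits=0x1 at bit 3: 0xf8
slot (1b) val=1 bits=0x1 at bit 2: 0xfc
err (1b) val=0 bits=0x0 at bit 1: 0xfc
type (1b) val=1 bits=0x1 at bit 0: 0xfd
word = 0xfd → big-endian bytes:
  [0]=0xfd

fd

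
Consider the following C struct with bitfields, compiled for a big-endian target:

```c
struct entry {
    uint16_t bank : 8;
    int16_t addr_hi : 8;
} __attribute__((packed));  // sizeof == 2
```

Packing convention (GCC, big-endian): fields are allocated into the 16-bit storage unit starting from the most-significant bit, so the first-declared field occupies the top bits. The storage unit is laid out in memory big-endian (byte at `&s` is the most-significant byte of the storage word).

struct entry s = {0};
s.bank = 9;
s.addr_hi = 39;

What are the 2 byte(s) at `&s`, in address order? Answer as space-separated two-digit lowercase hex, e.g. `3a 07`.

[8+:8] bank=9 & 0xff = 0x9; word=0x0900
[0+:8] addr_hi=39 & 0xff = 0x27; word=0x0927
word = 0x0927 → big-endian bytes:
  [0]=0x09  [1]=0x27

09 27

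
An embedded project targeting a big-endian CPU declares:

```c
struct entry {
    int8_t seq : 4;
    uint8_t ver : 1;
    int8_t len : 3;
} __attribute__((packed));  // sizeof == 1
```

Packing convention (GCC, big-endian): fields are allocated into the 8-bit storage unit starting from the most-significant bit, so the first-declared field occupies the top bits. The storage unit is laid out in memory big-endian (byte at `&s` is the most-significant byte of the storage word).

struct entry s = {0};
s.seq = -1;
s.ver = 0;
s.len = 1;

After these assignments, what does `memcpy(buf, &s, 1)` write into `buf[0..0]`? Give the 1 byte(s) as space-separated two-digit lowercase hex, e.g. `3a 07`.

f1

seq:4 = -1 → 0xf << 4 → word 0xf0
ver:1 = 0 → 0x0 << 3 → word 0xf0
len:3 = 1 → 0x1 << 0 → word 0xf1
word = 0xf1 → big-endian bytes:
  [0]=0xf1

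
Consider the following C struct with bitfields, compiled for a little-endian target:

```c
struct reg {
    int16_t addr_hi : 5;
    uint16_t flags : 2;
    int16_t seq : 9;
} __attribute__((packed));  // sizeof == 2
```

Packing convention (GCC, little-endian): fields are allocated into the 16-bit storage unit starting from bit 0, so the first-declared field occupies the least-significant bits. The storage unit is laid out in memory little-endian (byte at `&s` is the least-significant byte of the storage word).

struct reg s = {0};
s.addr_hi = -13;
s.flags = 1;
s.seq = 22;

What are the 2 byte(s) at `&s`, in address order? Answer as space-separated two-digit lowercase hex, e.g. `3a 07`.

33 0b

addr_hi (5b) val=-13 bits=0x13 at bit 0: 0x0013
flags (2b) val=1 bits=0x1 at bit 5: 0x0033
seq (9b) val=22 bits=0x16 at bit 7: 0x0b33
word = 0x0b33 → little-endian bytes:
  [0]=0x33  [1]=0x0b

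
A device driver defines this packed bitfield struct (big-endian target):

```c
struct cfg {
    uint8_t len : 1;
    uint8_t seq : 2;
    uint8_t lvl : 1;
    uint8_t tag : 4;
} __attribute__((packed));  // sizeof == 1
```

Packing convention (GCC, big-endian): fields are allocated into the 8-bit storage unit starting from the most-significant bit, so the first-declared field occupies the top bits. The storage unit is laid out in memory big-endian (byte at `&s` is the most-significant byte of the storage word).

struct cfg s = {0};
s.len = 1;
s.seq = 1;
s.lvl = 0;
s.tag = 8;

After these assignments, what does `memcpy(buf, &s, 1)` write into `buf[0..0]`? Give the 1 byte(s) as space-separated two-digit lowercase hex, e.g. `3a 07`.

len (1b) val=1 bits=0x1 at bit 7: 0x80
seq (2b) val=1 bits=0x1 at bit 5: 0xa0
lvl (1b) val=0 bits=0x0 at bit 4: 0xa0
tag (4b) val=8 bits=0x8 at bit 0: 0xa8
word = 0xa8 → big-endian bytes:
  [0]=0xa8

a8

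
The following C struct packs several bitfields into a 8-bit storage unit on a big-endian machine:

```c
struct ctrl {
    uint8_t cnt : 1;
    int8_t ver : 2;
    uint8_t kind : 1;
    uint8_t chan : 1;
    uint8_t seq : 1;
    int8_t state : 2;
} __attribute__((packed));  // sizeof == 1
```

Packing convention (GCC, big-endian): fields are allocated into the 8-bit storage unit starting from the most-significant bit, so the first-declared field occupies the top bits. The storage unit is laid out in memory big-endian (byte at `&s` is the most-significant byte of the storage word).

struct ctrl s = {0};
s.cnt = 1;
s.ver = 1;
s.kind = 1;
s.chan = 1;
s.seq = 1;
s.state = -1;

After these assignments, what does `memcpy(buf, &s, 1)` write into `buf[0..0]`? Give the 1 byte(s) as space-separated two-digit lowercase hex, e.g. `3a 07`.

cnt:1 = 1 → 0x1 << 7 → word 0x80
ver:2 = 1 → 0x1 << 5 → word 0xa0
kind:1 = 1 → 0x1 << 4 → word 0xb0
chan:1 = 1 → 0x1 << 3 → word 0xb8
seq:1 = 1 → 0x1 << 2 → word 0xbc
state:2 = -1 → 0x3 << 0 → word 0xbf
word = 0xbf → big-endian bytes:
  [0]=0xbf

bf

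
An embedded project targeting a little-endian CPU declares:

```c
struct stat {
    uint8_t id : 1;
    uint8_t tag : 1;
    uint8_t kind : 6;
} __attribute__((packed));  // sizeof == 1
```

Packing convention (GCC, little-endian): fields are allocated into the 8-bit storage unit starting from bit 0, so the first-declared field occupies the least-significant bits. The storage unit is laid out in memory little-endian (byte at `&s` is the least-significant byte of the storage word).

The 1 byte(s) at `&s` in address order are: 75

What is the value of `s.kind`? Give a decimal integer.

[0]=0x75 (little-endian) → word 0x75
id:1 @ bit 0 → (0x75>>0)&0x1 = 0x1
tag:1 @ bit 1 → (0x75>>1)&0x1 = 0x0
kind:6 @ bit 2 → (0x75>>2)&0x3f = 0x1d  ←

29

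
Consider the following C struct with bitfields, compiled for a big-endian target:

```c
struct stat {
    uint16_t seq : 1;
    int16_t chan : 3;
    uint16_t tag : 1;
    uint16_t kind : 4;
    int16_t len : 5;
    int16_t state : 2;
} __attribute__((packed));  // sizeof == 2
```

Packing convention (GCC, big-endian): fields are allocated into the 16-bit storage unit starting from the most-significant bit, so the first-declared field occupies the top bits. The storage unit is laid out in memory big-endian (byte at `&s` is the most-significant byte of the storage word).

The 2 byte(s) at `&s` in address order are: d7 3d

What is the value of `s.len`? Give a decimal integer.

15

[0]=0xd7 [1]=0x3d (big-endian) → word 0xd73d
seq:1 @ bit 15 → (0xd73d>>15)&0x1 = 0x1
chan:3 @ bit 12 → (0xd73d>>12)&0x7 = 0x5
tag:1 @ bit 11 → (0xd73d>>11)&0x1 = 0x0
kind:4 @ bit 7 → (0xd73d>>7)&0xf = 0xe
len:5 @ bit 2 → (0xd73d>>2)&0x1f = 0xf  ←
state:2 @ bit 0 → (0xd73d>>0)&0x3 = 0x1
len signed 5b, MSB=0: value = 15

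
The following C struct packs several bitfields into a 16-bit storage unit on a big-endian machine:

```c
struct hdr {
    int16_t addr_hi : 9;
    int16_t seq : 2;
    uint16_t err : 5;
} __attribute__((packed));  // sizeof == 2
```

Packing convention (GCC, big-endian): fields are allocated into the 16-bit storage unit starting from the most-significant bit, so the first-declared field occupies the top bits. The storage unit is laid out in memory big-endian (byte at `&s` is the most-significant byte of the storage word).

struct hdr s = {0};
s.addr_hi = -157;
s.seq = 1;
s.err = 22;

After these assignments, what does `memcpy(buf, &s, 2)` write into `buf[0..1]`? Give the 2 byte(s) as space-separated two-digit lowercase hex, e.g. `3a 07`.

[7+:9] addr_hi=-157 & 0x1ff = 0x163; word=0xb180
[5+:2] seq=1 & 0x3 = 0x1; word=0xb1a0
[0+:5] err=22 & 0x1f = 0x16; word=0xb1b6
word = 0xb1b6 → big-endian bytes:
  [0]=0xb1  [1]=0xb6

b1 b6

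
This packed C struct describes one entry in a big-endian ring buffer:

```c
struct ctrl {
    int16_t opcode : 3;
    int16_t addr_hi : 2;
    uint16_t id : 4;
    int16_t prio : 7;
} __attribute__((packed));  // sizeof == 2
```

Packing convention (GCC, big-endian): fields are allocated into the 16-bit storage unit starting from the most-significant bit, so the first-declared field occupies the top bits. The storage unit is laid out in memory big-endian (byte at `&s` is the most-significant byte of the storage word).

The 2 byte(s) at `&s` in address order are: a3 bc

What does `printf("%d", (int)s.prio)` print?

[0]=0xa3 [1]=0xbc (big-endian) → word 0xa3bc
opcode:3 @ bit 13 → (0xa3bc>>13)&0x7 = 0x5
addr_hi:2 @ bit 11 → (0xa3bc>>11)&0x3 = 0x0
id:4 @ bit 7 → (0xa3bc>>7)&0xf = 0x7
prio:7 @ bit 0 → (0xa3bc>>0)&0x7f = 0x3c  ←
prio signed 7b, MSB=0: value = 60

60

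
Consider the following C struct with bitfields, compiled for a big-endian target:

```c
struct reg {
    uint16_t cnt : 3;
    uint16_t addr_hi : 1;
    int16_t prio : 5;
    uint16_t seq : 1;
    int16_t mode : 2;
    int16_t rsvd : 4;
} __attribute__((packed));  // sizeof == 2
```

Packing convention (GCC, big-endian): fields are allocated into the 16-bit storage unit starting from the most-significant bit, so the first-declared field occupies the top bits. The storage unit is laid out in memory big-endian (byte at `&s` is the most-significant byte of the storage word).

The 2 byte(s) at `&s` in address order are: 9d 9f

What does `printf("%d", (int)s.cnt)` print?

4

[0]=0x9d [1]=0x9f (big-endian) → word 0x9d9f
cnt:3 @ bit 13 → (0x9d9f>>13)&0x7 = 0x4  ←
addr_hi:1 @ bit 12 → (0x9d9f>>12)&0x1 = 0x1
prio:5 @ bit 7 → (0x9d9f>>7)&0x1f = 0x1b
seq:1 @ bit 6 → (0x9d9f>>6)&0x1 = 0x0
mode:2 @ bit 4 → (0x9d9f>>4)&0x3 = 0x1
rsvd:4 @ bit 0 → (0x9d9f>>0)&0xf = 0xf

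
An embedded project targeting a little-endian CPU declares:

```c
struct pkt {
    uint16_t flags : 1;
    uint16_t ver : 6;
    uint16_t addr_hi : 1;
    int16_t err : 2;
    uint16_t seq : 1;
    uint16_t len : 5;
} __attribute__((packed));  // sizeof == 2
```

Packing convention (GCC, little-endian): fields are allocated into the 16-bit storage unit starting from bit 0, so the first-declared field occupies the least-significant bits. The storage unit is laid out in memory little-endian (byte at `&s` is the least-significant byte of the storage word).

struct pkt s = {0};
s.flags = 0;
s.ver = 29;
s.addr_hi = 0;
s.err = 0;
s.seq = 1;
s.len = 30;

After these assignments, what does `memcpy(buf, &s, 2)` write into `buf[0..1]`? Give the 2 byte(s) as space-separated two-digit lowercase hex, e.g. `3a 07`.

flags (1b) val=0 bits=0x0 at bit 0: 0x0000
ver (6b) val=29 bits=0x1d at bit 1: 0x003a
addr_hi (1b) val=0 bits=0x0 at bit 7: 0x003a
err (2b) val=0 bits=0x0 at bit 8: 0x003a
seq (1b) val=1 bits=0x1 at bit 10: 0x043a
len (5b) val=30 bits=0x1e at bit 11: 0xf43a
word = 0xf43a → little-endian bytes:
  [0]=0x3a  [1]=0xf4

3a f4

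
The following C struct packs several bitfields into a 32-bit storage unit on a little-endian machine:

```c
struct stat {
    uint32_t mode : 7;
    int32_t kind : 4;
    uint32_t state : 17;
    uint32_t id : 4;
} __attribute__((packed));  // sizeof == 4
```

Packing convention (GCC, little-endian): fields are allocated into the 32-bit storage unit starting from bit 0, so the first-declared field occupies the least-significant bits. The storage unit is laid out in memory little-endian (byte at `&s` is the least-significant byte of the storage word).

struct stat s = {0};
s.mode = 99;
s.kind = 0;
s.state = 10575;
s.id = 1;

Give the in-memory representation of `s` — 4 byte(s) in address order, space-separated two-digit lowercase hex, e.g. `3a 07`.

63 78 4a 11

mode:7 = 99 → 0x63 << 0 → word 0x00000063
kind:4 = 0 → 0x0 << 7 → word 0x00000063
state:17 = 10575 → 0x294f << 11 → word 0x014a7863
id:4 = 1 → 0x1 << 28 → word 0x114a7863
word = 0x114a7863 → little-endian bytes:
  [0]=0x63  [1]=0x78  [2]=0x4a  [3]=0x11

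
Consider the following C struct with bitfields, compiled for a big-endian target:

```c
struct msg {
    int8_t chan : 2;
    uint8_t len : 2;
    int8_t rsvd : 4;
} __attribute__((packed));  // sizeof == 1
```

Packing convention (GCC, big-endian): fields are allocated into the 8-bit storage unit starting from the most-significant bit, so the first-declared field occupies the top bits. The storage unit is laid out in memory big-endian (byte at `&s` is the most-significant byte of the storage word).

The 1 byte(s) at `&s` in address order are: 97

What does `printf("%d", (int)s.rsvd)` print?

7

[0]=0x97 (big-endian) → word 0x97
chan [6+:2] = (word>>6) & 0x3 = 2
len [4+:2] = (word>>4) & 0x3 = 1
rsvd [0+:4] = (word>>0) & 0xf = 7  ←
rsvd signed 4b, MSB=0: value = 7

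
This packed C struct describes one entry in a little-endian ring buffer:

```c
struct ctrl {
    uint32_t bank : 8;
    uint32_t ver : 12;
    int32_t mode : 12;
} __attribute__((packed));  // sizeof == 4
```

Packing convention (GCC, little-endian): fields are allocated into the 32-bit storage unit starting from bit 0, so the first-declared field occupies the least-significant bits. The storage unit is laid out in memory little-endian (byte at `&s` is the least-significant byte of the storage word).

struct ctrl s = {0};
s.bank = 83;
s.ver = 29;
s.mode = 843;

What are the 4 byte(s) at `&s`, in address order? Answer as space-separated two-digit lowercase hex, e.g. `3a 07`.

[0+:8] bank=83 & 0xff = 0x53; word=0x00000053
[8+:12] ver=29 & 0xfff = 0x1d; word=0x00001d53
[20+:12] mode=843 & 0xfff = 0x34b; word=0x34b01d53
word = 0x34b01d53 → little-endian bytes:
  [0]=0x53  [1]=0x1d  [2]=0xb0  [3]=0x34

53 1d b0 34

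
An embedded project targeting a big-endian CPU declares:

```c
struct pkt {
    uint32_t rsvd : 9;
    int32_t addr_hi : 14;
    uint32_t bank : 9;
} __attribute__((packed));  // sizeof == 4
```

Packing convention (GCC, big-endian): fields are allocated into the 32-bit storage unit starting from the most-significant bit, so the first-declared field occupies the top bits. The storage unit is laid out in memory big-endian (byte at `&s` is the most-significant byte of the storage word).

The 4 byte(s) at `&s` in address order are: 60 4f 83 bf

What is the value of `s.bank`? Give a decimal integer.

447

[0]=0x60 [1]=0x4f [2]=0x83 [3]=0xbf (big-endian) → word 0x604f83bf
rsvd:9 @ bit 23 → (0x604f83bf>>23)&0x1ff = 0xc0
addr_hi:14 @ bit 9 → (0x604f83bf>>9)&0x3fff = 0x27c1
bank:9 @ bit 0 → (0x604f83bf>>0)&0x1ff = 0x1bf  ←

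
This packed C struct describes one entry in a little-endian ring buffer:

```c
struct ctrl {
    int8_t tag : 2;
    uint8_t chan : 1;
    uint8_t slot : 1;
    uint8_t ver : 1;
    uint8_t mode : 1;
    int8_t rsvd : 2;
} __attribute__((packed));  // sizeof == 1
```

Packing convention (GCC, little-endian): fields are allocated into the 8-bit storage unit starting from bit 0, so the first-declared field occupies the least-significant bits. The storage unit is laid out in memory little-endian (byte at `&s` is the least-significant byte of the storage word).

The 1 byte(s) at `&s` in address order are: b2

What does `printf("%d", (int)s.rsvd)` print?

[0]=0xb2 (little-endian) → word 0xb2
tag [0+:2] = (word>>0) & 0x3 = 2
chan [2+:1] = (word>>2) & 0x1 = 0
slot [3+:1] = (word>>3) & 0x1 = 0
ver [4+:1] = (word>>4) & 0x1 = 1
mode [5+:1] = (word>>5) & 0x1 = 1
rsvd [6+:2] = (word>>6) & 0x3 = 2  ←
rsvd signed 2b, MSB=1: 2 - 4 = -2

-2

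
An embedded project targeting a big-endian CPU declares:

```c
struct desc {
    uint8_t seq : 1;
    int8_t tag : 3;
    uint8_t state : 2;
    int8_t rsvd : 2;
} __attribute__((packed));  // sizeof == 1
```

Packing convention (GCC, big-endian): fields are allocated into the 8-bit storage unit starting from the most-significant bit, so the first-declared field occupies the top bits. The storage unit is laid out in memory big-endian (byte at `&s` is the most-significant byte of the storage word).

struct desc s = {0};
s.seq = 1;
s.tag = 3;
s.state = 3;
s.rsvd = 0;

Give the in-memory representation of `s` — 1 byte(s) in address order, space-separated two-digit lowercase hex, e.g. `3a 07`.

bc

seq (1b) val=1 bits=0x1 at bit 7: 0x80
tag (3b) val=3 bits=0x3 at bit 4: 0xb0
state (2b) val=3 bits=0x3 at bit 2: 0xbc
rsvd (2b) val=0 bits=0x0 at bit 0: 0xbc
word = 0xbc → big-endian bytes:
  [0]=0xbc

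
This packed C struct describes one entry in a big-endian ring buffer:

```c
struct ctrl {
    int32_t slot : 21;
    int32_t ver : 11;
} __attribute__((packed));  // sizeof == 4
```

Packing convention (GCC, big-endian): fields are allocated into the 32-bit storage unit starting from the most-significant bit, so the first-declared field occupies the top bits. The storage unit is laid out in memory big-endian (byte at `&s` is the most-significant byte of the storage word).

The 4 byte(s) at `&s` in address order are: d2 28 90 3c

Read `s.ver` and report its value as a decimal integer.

60

[0]=0xd2 [1]=0x28 [2]=0x90 [3]=0x3c (big-endian) → word 0xd228903c
slot:21 @ bit 11 → (0xd228903c>>11)&0x1fffff = 0x1a4512
ver:11 @ bit 0 → (0xd228903c>>0)&0x7ff = 0x3c  ←
ver signed 11b, MSB=0: value = 60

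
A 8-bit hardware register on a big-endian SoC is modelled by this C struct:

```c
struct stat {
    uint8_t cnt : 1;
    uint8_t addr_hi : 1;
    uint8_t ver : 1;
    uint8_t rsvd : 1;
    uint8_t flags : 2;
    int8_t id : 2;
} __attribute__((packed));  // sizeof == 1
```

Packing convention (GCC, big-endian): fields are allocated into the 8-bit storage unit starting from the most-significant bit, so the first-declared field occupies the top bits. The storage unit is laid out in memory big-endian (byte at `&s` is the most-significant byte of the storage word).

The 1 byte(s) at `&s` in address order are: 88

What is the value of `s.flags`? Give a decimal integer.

[0]=0x88 (big-endian) → word 0x88
cnt [7+:1] = (word>>7) & 0x1 = 1
addr_hi [6+:1] = (word>>6) & 0x1 = 0
ver [5+:1] = (word>>5) & 0x1 = 0
rsvd [4+:1] = (word>>4) & 0x1 = 0
flags [2+:2] = (word>>2) & 0x3 = 2  ←
id [0+:2] = (word>>0) & 0x3 = 0

2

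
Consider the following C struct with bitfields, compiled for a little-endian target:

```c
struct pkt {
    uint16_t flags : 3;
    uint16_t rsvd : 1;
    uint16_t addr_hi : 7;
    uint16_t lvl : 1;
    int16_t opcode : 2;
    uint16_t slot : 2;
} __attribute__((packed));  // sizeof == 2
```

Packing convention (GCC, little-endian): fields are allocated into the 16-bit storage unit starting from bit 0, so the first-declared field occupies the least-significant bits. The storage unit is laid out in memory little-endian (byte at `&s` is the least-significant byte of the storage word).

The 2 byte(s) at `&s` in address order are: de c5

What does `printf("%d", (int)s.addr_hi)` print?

[0]=0xde [1]=0xc5 (little-endian) → word 0xc5de
flags [0+:3] = (word>>0) & 0x7 = 6
rsvd [3+:1] = (word>>3) & 0x1 = 1
addr_hi [4+:7] = (word>>4) & 0x7f = 93  ←
lvl [11+:1] = (word>>11) & 0x1 = 0
opcode [12+:2] = (word>>12) & 0x3 = 0
slot [14+:2] = (word>>14) & 0x3 = 3

93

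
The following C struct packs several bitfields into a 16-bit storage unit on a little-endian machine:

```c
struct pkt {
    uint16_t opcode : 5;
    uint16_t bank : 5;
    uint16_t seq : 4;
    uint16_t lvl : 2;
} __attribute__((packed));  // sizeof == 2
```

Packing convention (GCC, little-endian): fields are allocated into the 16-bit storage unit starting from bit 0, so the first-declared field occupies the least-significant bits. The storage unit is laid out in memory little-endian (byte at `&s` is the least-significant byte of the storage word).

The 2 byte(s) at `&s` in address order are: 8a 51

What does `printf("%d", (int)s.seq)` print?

4

[0]=0x8a [1]=0x51 (little-endian) → word 0x518a
opcode [0+:5] = (word>>0) & 0x1f = 10
bank [5+:5] = (word>>5) & 0x1f = 12
seq [10+:4] = (word>>10) & 0xf = 4  ←
lvl [14+:2] = (word>>14) & 0x3 = 1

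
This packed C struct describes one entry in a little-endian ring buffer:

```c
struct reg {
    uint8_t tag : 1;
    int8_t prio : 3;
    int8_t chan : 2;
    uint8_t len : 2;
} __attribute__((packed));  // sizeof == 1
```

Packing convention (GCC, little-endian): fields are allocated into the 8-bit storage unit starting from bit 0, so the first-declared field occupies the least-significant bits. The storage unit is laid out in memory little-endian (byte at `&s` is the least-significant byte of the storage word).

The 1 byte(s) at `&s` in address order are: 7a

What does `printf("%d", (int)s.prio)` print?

[0]=0x7a (little-endian) → word 0x7a
tag [0+:1] = (word>>0) & 0x1 = 0
prio [1+:3] = (word>>1) & 0x7 = 5  ←
chan [4+:2] = (word>>4) & 0x3 = 3
len [6+:2] = (word>>6) & 0x3 = 1
prio signed 3b, MSB=1: 5 - 8 = -3

-3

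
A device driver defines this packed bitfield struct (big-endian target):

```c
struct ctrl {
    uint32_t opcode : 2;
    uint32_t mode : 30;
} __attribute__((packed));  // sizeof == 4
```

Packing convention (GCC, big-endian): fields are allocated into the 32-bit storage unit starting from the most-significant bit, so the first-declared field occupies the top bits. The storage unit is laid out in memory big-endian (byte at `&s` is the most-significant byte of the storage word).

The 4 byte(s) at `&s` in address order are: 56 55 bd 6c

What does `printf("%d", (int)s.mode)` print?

[0]=0x56 [1]=0x55 [2]=0xbd [3]=0x6c (big-endian) → word 0x5655bd6c
opcode [30+:2] = (word>>30) & 0x3 = 1
mode [0+:30] = (word>>0) & 0x3fffffff = 374717804  ←

374717804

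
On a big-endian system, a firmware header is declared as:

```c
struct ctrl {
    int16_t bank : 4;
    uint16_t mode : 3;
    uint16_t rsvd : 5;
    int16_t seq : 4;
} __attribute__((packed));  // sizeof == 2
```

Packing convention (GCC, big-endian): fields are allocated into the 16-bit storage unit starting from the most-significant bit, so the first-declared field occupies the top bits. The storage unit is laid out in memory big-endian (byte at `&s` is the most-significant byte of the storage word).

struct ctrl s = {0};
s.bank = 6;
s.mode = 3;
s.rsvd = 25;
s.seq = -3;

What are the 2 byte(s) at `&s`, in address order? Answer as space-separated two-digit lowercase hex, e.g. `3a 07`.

[12+:4] bank=6 & 0xf = 0x6; word=0x6000
[9+:3] mode=3 & 0x7 = 0x3; word=0x6600
[4+:5] rsvd=25 & 0x1f = 0x19; word=0x6790
[0+:4] seq=-3 & 0xf = 0xd; word=0x679d
word = 0x679d → big-endian bytes:
  [0]=0x67  [1]=0x9d

67 9d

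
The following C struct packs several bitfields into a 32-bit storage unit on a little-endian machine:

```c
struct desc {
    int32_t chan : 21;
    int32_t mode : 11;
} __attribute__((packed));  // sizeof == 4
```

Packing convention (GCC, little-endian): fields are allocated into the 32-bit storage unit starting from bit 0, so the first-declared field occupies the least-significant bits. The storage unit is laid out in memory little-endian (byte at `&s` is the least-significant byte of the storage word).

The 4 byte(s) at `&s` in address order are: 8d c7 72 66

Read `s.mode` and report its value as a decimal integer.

[0]=0x8d [1]=0xc7 [2]=0x72 [3]=0x66 (little-endian) → word 0x6672c78d
chan:21 @ bit 0 → (0x6672c78d>>0)&0x1fffff = 0x12c78d
mode:11 @ bit 21 → (0x6672c78d>>21)&0x7ff = 0x333  ←
mode signed 11b, MSB=0: value = 819

819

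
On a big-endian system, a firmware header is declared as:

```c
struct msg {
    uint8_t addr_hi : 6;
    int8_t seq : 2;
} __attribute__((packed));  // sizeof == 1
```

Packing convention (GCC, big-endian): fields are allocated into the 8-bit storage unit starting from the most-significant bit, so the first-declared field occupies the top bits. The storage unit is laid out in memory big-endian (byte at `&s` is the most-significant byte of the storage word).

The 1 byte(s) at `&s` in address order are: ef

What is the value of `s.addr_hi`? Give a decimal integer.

[0]=0xef (big-endian) → word 0xef
addr_hi:6 @ bit 2 → (0xef>>2)&0x3f = 0x3b  ←
seq:2 @ bit 0 → (0xef>>0)&0x3 = 0x3

59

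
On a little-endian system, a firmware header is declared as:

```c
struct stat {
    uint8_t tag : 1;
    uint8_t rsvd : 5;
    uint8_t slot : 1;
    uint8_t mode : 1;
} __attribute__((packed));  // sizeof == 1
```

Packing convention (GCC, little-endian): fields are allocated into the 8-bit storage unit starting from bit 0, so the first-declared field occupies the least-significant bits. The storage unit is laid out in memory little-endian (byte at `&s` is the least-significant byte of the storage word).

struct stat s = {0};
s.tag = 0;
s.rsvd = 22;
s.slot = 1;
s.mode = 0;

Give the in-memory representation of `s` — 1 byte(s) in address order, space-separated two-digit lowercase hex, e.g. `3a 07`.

tag:1 = 0 → 0x0 << 0 → word 0x00
rsvd:5 = 22 → 0x16 << 1 → word 0x2c
slot:1 = 1 → 0x1 << 6 → word 0x6c
mode:1 = 0 → 0x0 << 7 → word 0x6c
word = 0x6c → little-endian bytes:
  [0]=0x6c

6c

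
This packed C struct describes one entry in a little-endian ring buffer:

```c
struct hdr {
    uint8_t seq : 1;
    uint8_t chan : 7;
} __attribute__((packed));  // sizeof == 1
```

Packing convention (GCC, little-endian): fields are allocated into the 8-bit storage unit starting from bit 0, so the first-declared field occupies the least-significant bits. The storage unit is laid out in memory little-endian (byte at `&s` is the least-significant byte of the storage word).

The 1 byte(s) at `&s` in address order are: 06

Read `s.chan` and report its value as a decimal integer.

[0]=0x06 (little-endian) → word 0x06
seq:1 @ bit 0 → (0x06>>0)&0x1 = 0x0
chan:7 @ bit 1 → (0x06>>1)&0x7f = 0x3  ←

3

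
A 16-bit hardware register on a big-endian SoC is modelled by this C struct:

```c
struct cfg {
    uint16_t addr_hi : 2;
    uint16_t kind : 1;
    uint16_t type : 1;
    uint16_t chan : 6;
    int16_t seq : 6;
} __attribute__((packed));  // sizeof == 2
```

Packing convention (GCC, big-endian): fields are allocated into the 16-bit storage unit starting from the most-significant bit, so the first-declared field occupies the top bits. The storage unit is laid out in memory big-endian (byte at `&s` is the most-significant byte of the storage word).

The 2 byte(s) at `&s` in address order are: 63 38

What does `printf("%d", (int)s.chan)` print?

[0]=0x63 [1]=0x38 (big-endian) → word 0x6338
addr_hi:2 @ bit 14 → (0x6338>>14)&0x3 = 0x1
kind:1 @ bit 13 → (0x6338>>13)&0x1 = 0x1
type:1 @ bit 12 → (0x6338>>12)&0x1 = 0x0
chan:6 @ bit 6 → (0x6338>>6)&0x3f = 0xc  ←
seq:6 @ bit 0 → (0x6338>>0)&0x3f = 0x38

12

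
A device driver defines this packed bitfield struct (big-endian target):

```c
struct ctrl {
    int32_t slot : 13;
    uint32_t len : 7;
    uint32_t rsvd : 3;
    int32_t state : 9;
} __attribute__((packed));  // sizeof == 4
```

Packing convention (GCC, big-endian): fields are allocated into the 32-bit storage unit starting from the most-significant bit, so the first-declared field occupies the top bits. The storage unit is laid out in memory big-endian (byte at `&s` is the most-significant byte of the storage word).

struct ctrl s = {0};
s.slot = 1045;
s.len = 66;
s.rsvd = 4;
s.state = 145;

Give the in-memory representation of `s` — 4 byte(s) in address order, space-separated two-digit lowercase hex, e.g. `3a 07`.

20 ac 28 91

[19+:13] slot=1045 & 0x1fff = 0x415; word=0x20a80000
[12+:7] len=66 & 0x7f = 0x42; word=0x20ac2000
[9+:3] rsvd=4 & 0x7 = 0x4; word=0x20ac2800
[0+:9] state=145 & 0x1ff = 0x91; word=0x20ac2891
word = 0x20ac2891 → big-endian bytes:
  [0]=0x20  [1]=0xac  [2]=0x28  [3]=0x91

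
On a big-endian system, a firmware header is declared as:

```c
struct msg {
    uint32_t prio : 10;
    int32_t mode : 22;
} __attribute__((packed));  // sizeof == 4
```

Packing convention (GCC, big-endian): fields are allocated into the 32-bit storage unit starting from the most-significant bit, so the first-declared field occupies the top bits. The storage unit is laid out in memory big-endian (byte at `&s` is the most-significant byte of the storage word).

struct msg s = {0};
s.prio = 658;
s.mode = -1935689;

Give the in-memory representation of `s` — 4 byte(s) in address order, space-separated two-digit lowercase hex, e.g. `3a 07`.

a4 a2 76 b7

prio (10b) val=658 bits=0x292 at bit 22: 0xa4800000
mode (22b) val=-1935689 bits=0x2276b7 at bit 0: 0xa4a276b7
word = 0xa4a276b7 → big-endian bytes:
  [0]=0xa4  [1]=0xa2  [2]=0x76  [3]=0xb7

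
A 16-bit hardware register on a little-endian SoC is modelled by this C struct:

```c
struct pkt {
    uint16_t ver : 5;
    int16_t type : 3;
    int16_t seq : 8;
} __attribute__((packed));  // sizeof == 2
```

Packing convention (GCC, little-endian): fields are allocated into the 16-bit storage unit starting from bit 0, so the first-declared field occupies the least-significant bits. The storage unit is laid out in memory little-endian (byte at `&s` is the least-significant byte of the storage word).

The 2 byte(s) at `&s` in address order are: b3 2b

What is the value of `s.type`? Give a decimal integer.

-3

[0]=0xb3 [1]=0x2b (little-endian) → word 0x2bb3
ver [0+:5] = (word>>0) & 0x1f = 19
type [5+:3] = (word>>5) & 0x7 = 5  ←
seq [8+:8] = (word>>8) & 0xff = 43
type signed 3b, MSB=1: 5 - 8 = -3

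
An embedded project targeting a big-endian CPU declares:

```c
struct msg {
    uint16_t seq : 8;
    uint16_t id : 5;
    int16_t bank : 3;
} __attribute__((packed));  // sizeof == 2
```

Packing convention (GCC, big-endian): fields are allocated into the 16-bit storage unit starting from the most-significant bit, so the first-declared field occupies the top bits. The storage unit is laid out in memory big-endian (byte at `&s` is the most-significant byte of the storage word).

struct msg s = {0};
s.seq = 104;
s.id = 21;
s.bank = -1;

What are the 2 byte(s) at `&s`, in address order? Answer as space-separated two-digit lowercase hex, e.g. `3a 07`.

68 af

seq:8 = 104 → 0x68 << 8 → word 0x6800
id:5 = 21 → 0x15 << 3 → word 0x68a8
bank:3 = -1 → 0x7 << 0 → word 0x68af
word = 0x68af → big-endian bytes:
  [0]=0x68  [1]=0xaf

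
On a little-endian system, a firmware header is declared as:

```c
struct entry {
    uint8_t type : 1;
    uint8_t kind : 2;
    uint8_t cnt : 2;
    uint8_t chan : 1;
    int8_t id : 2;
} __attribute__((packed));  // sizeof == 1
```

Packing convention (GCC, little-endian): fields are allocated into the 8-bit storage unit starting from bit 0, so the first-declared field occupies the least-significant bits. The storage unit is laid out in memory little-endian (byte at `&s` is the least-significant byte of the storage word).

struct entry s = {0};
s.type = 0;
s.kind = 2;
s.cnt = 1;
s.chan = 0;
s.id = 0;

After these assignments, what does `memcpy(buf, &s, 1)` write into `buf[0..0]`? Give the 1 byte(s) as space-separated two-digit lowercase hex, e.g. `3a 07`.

0c

[0+:1] type=0 & 0x1 = 0x0; word=0x00
[1+:2] kind=2 & 0x3 = 0x2; word=0x04
[3+:2] cnt=1 & 0x3 = 0x1; word=0x0c
[5+:1] chan=0 & 0x1 = 0x0; word=0x0c
[6+:2] id=0 & 0x3 = 0x0; word=0x0c
word = 0x0c → little-endian bytes:
  [0]=0x0c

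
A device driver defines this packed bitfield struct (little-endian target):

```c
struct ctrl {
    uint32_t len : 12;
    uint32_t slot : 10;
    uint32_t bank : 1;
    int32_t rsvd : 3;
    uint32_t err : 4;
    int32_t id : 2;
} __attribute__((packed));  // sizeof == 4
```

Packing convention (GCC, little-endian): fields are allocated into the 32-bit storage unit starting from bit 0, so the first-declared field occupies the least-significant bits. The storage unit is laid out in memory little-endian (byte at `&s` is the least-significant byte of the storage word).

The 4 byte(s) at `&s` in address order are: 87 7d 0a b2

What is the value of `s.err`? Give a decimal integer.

[0]=0x87 [1]=0x7d [2]=0x0a [3]=0xb2 (little-endian) → word 0xb20a7d87
len:12 @ bit 0 → (0xb20a7d87>>0)&0xfff = 0xd87
slot:10 @ bit 12 → (0xb20a7d87>>12)&0x3ff = 0xa7
bank:1 @ bit 22 → (0xb20a7d87>>22)&0x1 = 0x0
rsvd:3 @ bit 23 → (0xb20a7d87>>23)&0x7 = 0x4
err:4 @ bit 26 → (0xb20a7d87>>26)&0xf = 0xc  ←
id:2 @ bit 30 → (0xb20a7d87>>30)&0x3 = 0x2

12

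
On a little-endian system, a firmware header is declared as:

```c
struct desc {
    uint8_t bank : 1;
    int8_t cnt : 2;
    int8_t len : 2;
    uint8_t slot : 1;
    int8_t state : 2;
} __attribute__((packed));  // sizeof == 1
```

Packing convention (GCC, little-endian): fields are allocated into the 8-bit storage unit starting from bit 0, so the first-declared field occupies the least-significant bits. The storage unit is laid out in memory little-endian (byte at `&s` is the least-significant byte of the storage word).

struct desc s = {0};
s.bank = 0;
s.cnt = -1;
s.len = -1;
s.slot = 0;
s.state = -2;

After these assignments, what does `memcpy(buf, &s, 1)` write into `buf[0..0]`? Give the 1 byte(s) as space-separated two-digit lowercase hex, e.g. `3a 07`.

9e

bank:1 = 0 → 0x0 << 0 → word 0x00
cnt:2 = -1 → 0x3 << 1 → word 0x06
len:2 = -1 → 0x3 << 3 → word 0x1e
slot:1 = 0 → 0x0 << 5 → word 0x1e
state:2 = -2 → 0x2 << 6 → word 0x9e
word = 0x9e → little-endian bytes:
  [0]=0x9e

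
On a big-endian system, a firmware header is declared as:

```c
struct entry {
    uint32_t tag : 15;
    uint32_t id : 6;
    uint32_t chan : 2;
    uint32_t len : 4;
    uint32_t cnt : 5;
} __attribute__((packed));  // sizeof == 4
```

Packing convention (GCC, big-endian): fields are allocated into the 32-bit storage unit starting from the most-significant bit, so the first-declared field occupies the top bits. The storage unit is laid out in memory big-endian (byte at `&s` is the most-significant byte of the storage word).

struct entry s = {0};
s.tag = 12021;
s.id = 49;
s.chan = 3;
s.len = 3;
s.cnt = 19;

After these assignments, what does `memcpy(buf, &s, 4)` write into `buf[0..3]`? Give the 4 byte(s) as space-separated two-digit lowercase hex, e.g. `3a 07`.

5d eb 8e 73

tag (15b) val=12021 bits=0x2ef5 at bit 17: 0x5dea0000
id (6b) val=49 bits=0x31 at bit 11: 0x5deb8800
chan (2b) val=3 bits=0x3 at bit 9: 0x5deb8e00
len (4b) val=3 bits=0x3 at bit 5: 0x5deb8e60
cnt (5b) val=19 bits=0x13 at bit 0: 0x5deb8e73
word = 0x5deb8e73 → big-endian bytes:
  [0]=0x5d  [1]=0xeb  [2]=0x8e  [3]=0x73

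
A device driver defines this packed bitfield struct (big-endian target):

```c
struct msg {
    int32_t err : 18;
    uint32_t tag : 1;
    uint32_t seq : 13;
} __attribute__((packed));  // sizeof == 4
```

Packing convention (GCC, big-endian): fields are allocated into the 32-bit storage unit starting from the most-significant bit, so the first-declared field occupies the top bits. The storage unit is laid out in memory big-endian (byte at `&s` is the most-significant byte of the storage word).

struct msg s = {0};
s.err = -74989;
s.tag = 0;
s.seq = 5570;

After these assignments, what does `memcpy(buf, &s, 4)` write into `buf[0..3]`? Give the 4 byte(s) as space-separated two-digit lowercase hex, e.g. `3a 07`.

b6 c4 d5 c2

[14+:18] err=-74989 & 0x3ffff = 0x2db13; word=0xb6c4c000
[13+:1] tag=0 & 0x1 = 0x0; word=0xb6c4c000
[0+:13] seq=5570 & 0x1fff = 0x15c2; word=0xb6c4d5c2
word = 0xb6c4d5c2 → big-endian bytes:
  [0]=0xb6  [1]=0xc4  [2]=0xd5  [3]=0xc2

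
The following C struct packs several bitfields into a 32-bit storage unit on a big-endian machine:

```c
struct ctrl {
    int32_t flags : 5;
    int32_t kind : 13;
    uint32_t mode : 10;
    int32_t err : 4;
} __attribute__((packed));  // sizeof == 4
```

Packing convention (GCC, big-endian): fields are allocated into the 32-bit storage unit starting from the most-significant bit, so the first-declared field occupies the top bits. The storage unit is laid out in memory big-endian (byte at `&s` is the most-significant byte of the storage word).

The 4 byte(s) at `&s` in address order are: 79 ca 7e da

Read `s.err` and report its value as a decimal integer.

[0]=0x79 [1]=0xca [2]=0x7e [3]=0xda (big-endian) → word 0x79ca7eda
flags [27+:5] = (word>>27) & 0x1f = 15
kind [14+:13] = (word>>14) & 0x1fff = 1833
mode [4+:10] = (word>>4) & 0x3ff = 1005
err [0+:4] = (word>>0) & 0xf = 10  ←
err signed 4b, MSB=1: 10 - 16 = -6

-6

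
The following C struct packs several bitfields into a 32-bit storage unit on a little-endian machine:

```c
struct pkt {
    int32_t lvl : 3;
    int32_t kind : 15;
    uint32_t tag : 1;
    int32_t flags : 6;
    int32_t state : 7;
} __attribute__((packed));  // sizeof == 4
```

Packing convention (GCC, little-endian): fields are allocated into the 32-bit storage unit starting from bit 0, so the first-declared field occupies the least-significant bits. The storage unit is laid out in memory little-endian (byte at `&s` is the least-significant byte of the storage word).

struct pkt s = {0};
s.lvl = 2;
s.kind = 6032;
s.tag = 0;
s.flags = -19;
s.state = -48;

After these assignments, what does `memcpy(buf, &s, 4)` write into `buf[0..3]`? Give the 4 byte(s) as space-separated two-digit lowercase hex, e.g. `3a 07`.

lvl (3b) val=2 bits=0x2 at bit 0: 0x00000002
kind (15b) val=6032 bits=0x1790 at bit 3: 0x0000bc82
tag (1b) val=0 bits=0x0 at bit 18: 0x0000bc82
flags (6b) val=-19 bits=0x2d at bit 19: 0x0168bc82
state (7b) val=-48 bits=0x50 at bit 25: 0xa168bc82
word = 0xa168bc82 → little-endian bytes:
  [0]=0x82  [1]=0xbc  [2]=0x68  [3]=0xa1

82 bc 68 a1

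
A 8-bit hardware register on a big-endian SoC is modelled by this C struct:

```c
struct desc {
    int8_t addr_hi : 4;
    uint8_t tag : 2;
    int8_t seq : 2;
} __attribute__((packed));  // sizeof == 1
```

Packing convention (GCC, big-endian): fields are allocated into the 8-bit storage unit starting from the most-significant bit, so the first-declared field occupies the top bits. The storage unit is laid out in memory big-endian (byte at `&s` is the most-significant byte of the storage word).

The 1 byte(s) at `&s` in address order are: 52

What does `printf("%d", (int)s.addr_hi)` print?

[0]=0x52 (big-endian) → word 0x52
addr_hi:4 @ bit 4 → (0x52>>4)&0xf = 0x5  ←
tag:2 @ bit 2 → (0x52>>2)&0x3 = 0x0
seq:2 @ bit 0 → (0x52>>0)&0x3 = 0x2
addr_hi signed 4b, MSB=0: value = 5

5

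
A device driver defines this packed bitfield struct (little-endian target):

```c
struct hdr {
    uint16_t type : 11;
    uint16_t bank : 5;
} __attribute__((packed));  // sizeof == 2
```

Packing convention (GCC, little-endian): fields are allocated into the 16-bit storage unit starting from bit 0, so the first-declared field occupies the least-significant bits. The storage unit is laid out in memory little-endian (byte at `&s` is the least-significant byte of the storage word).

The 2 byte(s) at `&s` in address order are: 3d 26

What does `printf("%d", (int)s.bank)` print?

[0]=0x3d [1]=0x26 (little-endian) → word 0x263d
type:11 @ bit 0 → (0x263d>>0)&0x7ff = 0x63d
bank:5 @ bit 11 → (0x263d>>11)&0x1f = 0x4  ←

4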